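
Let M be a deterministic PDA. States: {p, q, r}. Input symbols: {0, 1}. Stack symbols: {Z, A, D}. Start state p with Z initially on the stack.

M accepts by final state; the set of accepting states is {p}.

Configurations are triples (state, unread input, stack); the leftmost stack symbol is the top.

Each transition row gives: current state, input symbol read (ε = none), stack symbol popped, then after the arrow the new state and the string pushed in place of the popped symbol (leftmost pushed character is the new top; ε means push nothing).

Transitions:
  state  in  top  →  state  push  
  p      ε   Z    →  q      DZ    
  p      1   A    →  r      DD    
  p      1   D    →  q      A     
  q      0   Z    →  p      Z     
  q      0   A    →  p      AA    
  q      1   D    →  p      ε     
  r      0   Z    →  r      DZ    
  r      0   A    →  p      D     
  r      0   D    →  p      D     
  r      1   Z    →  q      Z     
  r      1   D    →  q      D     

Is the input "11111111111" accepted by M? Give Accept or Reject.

(p, 11111111111, Z) ⊢ (q, 11111111111, DZ) ⊢ (p, 1111111111, Z) ⊢ (q, 1111111111, DZ) ⊢ (p, 111111111, Z) ⊢ (q, 111111111, DZ) ⊢ (p, 11111111, Z) ⊢ (q, 11111111, DZ) ⊢ (p, 1111111, Z) ⊢ (q, 1111111, DZ) ⊢ (p, 111111, Z) ⊢ (q, 111111, DZ) ⊢ (p, 11111, Z) ⊢ (q, 11111, DZ) ⊢ (p, 1111, Z) ⊢ (q, 1111, DZ) ⊢ (p, 111, Z) ⊢ (q, 111, DZ) ⊢ (p, 11, Z) ⊢ (q, 11, DZ) ⊢ (p, 1, Z) ⊢ (q, 1, DZ) ⊢ (p, ε, Z)
All input consumed; state p ∈ F.

Accept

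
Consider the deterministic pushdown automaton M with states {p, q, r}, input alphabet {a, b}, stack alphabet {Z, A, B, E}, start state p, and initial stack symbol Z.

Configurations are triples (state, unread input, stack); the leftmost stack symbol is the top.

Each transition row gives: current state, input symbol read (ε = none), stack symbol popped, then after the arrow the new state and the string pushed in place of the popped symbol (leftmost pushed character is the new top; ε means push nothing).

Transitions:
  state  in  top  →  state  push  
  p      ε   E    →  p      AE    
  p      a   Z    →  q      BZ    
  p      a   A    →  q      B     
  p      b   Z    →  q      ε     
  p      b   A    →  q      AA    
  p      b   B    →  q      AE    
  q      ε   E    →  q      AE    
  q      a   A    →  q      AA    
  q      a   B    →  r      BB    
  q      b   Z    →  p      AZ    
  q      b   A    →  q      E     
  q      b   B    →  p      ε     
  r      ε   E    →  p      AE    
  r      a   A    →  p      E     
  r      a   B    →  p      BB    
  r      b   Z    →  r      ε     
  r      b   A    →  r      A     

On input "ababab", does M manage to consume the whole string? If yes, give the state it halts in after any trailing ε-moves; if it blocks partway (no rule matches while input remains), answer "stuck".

p

(p, ababab, Z)
  read a, top Z: go to q, push BZ → (q, babab, BZ)
  read b, top B: go to p, push ε → (p, abab, Z)
  read a, top Z: go to q, push BZ → (q, bab, BZ)
  read b, top B: go to p, push ε → (p, ab, Z)
  read a, top Z: go to q, push BZ → (q, b, BZ)
  read b, top B: go to p, push ε → (p, ε, Z)
All input consumed; M is in state p.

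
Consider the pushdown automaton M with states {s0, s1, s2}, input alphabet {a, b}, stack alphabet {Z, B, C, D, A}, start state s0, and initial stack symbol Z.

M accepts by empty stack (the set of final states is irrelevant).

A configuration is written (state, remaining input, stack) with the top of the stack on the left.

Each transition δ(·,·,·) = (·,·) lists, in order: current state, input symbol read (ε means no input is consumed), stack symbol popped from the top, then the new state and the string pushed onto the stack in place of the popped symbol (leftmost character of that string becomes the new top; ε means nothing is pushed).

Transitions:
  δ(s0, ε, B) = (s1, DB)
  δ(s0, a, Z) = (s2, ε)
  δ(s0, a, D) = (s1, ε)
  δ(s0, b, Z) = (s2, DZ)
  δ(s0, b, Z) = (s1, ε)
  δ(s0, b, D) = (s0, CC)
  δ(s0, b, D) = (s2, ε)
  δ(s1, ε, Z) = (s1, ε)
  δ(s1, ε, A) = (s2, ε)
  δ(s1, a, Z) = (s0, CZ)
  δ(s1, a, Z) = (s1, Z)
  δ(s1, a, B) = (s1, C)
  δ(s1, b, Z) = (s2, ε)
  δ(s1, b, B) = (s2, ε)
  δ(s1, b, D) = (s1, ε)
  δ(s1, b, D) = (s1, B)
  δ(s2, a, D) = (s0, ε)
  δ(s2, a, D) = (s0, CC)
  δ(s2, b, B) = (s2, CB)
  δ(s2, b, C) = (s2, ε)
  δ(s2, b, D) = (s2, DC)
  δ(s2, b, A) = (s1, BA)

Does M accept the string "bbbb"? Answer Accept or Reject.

Reject

No computation consumes all input and empties the stack.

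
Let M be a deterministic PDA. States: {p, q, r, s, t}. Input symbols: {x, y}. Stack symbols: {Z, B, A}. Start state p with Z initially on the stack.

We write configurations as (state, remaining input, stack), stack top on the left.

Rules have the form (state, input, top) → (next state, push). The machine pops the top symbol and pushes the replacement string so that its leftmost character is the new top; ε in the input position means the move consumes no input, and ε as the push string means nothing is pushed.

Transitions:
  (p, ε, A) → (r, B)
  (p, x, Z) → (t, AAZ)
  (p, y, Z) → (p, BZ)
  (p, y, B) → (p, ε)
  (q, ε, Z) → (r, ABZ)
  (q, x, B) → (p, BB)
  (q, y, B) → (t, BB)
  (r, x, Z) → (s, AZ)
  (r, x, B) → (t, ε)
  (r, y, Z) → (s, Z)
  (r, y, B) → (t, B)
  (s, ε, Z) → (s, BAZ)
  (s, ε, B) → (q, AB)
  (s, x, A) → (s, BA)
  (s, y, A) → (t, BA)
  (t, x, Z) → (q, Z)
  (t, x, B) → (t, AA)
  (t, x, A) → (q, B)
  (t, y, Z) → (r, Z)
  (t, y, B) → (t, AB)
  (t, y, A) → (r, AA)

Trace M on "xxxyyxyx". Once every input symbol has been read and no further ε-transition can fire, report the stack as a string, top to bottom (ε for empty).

AZ

(p, xxxyyxyx, Z)
  read x, top Z: go to t, push AAZ → (t, xxyyxyx, AAZ)
  read x, top A: go to q, push B → (q, xyyxyx, BAZ)
  read x, top B: go to p, push BB → (p, yyxyx, BBAZ)
  read y, top B: go to p, push ε → (p, yxyx, BAZ)
  read y, top B: go to p, push ε → (p, xyx, AZ)
  ε-move, top A: go to r, push B → (r, xyx, BZ)
  read x, top B: go to t, push ε → (t, yx, Z)
  read y, top Z: go to r, push Z → (r, x, Z)
  read x, top Z: go to s, push AZ → (s, ε, AZ)
All input consumed in state s with stack AZ.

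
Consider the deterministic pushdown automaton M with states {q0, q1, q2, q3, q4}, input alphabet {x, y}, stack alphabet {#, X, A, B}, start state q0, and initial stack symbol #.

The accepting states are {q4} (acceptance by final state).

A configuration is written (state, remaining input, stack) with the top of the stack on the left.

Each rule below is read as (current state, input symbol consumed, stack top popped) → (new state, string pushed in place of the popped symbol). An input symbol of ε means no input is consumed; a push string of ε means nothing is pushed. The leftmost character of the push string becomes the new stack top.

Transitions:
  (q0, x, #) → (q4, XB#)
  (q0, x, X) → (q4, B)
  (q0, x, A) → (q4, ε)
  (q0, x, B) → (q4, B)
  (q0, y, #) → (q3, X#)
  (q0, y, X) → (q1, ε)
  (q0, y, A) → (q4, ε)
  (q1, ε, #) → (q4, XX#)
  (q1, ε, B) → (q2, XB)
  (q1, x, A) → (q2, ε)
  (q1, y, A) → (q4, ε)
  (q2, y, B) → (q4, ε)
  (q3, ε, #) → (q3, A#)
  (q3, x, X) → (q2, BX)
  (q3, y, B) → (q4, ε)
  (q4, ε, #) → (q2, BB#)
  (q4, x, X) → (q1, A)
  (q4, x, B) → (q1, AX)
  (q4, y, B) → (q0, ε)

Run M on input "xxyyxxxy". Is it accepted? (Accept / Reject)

Accept

(q0, xxyyxxxy, #) ⊢ (q4, xyyxxxy, XB#) ⊢ (q1, yyxxxy, AB#) ⊢ (q4, yxxxy, B#) ⊢ (q0, xxxy, #) ⊢ (q4, xxy, XB#) ⊢ (q1, xy, AB#) ⊢ (q2, y, B#) ⊢ (q4, ε, #)
All input consumed; state q4 ∈ F.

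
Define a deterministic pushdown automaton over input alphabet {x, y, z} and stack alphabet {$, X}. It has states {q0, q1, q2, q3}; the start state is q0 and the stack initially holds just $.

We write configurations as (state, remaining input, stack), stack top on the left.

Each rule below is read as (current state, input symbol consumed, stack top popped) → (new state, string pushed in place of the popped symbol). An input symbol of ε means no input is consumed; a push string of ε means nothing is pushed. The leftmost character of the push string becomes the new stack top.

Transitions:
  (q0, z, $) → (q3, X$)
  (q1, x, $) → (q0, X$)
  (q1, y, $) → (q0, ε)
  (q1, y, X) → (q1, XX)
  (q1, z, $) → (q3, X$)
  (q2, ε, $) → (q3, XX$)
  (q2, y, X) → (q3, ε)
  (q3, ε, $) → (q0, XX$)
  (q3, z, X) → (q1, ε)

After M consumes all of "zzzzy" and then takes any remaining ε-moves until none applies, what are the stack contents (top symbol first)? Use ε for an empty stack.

(q0, zzzzy, $)
  read z, top $: go to q3, push X$ → (q3, zzzy, X$)
  read z, top X: go to q1, push ε → (q1, zzy, $)
  read z, top $: go to q3, push X$ → (q3, zy, X$)
  read z, top X: go to q1, push ε → (q1, y, $)
  read y, top $: go to q0, push ε → (q0, ε, ε)
All input consumed in state q0 with stack ε.

ε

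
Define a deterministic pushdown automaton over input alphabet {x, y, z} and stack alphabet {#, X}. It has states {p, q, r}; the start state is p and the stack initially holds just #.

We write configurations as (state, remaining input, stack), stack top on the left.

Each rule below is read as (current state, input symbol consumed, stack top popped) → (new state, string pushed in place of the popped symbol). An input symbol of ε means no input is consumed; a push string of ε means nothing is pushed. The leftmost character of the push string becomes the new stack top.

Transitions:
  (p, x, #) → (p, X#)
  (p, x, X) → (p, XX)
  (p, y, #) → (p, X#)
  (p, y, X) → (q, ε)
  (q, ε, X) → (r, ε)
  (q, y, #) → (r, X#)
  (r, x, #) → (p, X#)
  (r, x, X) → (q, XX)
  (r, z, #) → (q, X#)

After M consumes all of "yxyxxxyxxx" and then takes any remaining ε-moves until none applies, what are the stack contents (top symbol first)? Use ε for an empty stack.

X#

(p, yxyxxxyxxx, #) ⊢ (p, xyxxxyxxx, X#) ⊢ (p, yxxxyxxx, XX#) ⊢ (q, xxxyxxx, X#) ⊢ (r, xxxyxxx, #) ⊢ (p, xxyxxx, X#) ⊢ (p, xyxxx, XX#) ⊢ (p, yxxx, XXX#) ⊢ (q, xxx, XX#) ⊢ (r, xxx, X#) ⊢ (q, xx, XX#) ⊢ (r, xx, X#) ⊢ (q, x, XX#) ⊢ (r, x, X#) ⊢ (q, ε, XX#) ⊢ (r, ε, X#)
All input consumed in state r with stack X#.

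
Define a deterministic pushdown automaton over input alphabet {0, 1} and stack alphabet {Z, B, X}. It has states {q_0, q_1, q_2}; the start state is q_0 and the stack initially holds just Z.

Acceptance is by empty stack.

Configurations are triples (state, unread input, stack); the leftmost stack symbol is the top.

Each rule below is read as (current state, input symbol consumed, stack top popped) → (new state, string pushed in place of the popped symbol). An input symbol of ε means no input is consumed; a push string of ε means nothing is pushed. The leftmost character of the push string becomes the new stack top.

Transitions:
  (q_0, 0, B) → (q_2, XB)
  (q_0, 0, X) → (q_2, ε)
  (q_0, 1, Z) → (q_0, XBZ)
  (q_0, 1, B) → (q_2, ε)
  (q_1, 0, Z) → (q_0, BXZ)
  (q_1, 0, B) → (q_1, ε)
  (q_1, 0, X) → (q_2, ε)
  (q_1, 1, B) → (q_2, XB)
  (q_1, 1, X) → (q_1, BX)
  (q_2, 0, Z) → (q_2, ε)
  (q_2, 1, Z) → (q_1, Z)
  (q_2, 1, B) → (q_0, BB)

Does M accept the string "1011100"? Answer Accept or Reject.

Reject

(q_0, 1011100, Z) ⊢ (q_0, 011100, XBZ) ⊢ (q_2, 11100, BZ) ⊢ (q_0, 1100, BBZ) ⊢ (q_2, 100, BZ) ⊢ (q_0, 00, BBZ) ⊢ (q_2, 0, XBBZ)
No transition applies at (q_2, 0, XBBZ); input not fully consumed.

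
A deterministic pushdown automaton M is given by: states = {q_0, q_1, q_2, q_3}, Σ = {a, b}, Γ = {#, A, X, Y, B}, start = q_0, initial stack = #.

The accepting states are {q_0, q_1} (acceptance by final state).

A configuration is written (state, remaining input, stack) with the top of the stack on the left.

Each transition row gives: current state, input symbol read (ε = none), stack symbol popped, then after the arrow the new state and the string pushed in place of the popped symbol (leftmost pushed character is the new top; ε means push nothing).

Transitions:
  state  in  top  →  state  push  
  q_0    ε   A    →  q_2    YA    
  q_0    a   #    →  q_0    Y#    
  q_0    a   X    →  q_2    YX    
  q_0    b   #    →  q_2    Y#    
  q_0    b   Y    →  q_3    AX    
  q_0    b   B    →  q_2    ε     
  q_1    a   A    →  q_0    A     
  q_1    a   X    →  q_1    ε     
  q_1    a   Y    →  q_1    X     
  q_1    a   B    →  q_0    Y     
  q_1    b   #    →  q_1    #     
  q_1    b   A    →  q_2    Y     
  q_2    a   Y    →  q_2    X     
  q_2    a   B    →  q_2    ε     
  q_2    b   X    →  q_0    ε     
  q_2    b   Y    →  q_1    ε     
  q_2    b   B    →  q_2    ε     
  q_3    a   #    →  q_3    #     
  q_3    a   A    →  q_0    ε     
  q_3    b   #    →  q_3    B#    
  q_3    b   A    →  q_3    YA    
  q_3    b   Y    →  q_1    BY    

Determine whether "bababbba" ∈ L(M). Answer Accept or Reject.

Accept

(q_0, bababbba, #)
  read b, top #: go to q_2, push Y# → (q_2, ababbba, Y#)
  read a, top Y: go to q_2, push X → (q_2, babbba, X#)
  read b, top X: go to q_0, push ε → (q_0, abbba, #)
  read a, top #: go to q_0, push Y# → (q_0, bbba, Y#)
  read b, top Y: go to q_3, push AX → (q_3, bba, AX#)
  read b, top A: go to q_3, push YA → (q_3, ba, YAX#)
  read b, top Y: go to q_1, push BY → (q_1, a, BYAX#)
  read a, top B: go to q_0, push Y → (q_0, ε, YYAX#)
All input consumed; state q_0 ∈ F.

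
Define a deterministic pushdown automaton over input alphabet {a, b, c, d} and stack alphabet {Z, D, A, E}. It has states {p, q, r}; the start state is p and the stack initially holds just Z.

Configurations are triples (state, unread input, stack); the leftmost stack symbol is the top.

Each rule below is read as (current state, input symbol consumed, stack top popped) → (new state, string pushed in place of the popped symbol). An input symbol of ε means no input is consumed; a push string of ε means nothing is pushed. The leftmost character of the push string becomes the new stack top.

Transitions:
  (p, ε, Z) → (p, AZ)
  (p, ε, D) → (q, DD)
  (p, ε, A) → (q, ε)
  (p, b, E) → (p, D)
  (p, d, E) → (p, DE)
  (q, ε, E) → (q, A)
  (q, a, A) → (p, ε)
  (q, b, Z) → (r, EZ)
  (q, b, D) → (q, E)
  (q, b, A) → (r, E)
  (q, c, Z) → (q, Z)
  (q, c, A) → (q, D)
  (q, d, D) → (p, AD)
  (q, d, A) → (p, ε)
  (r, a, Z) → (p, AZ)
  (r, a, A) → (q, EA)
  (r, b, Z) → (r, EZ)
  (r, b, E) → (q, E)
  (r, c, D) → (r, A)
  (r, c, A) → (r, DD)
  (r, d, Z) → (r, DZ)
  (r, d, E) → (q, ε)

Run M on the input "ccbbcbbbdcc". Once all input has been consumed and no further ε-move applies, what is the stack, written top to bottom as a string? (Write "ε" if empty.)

(p, ccbbcbbbdcc, Z)
  ε-move, top Z: go to p, push AZ → (p, ccbbcbbbdcc, AZ)
  ε-move, top A: go to q, push ε → (q, ccbbcbbbdcc, Z)
  read c, top Z: go to q, push Z → (q, cbbcbbbdcc, Z)
  read c, top Z: go to q, push Z → (q, bbcbbbdcc, Z)
  read b, top Z: go to r, push EZ → (r, bcbbbdcc, EZ)
  read b, top E: go to q, push E → (q, cbbbdcc, EZ)
  ε-move, top E: go to q, push A → (q, cbbbdcc, AZ)
  read c, top A: go to q, push D → (q, bbbdcc, DZ)
  read b, top D: go to q, push E → (q, bbdcc, EZ)
  ε-move, top E: go to q, push A → (q, bbdcc, AZ)
  read b, top A: go to r, push E → (r, bdcc, EZ)
  read b, top E: go to q, push E → (q, dcc, EZ)
  ε-move, top E: go to q, push A → (q, dcc, AZ)
  read d, top A: go to p, push ε → (p, cc, Z)
  ε-move, top Z: go to p, push AZ → (p, cc, AZ)
  ε-move, top A: go to q, push ε → (q, cc, Z)
  read c, top Z: go to q, push Z → (q, c, Z)
  read c, top Z: go to q, push Z → (q, ε, Z)
All input consumed in state q with stack Z.

Z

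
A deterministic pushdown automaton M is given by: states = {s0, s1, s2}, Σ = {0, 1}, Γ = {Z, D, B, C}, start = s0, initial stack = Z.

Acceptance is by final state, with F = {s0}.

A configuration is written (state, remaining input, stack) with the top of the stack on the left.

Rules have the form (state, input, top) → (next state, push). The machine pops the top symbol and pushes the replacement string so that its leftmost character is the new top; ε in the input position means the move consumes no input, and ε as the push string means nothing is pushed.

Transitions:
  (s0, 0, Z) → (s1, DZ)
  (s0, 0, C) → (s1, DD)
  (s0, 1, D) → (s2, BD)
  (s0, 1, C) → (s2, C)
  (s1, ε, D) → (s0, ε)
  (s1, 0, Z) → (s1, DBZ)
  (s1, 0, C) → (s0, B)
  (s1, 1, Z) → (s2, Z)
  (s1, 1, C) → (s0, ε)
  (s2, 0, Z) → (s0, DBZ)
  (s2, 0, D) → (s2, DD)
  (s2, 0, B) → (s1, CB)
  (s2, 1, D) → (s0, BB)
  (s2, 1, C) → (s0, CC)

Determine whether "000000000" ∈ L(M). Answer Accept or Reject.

(s0, 000000000, Z)
  read 0, top Z: go to s1, push DZ → (s1, 00000000, DZ)
  ε-move, top D: go to s0, push ε → (s0, 00000000, Z)
  read 0, top Z: go to s1, push DZ → (s1, 0000000, DZ)
  ε-move, top D: go to s0, push ε → (s0, 0000000, Z)
  read 0, top Z: go to s1, push DZ → (s1, 000000, DZ)
  ε-move, top D: go to s0, push ε → (s0, 000000, Z)
  read 0, top Z: go to s1, push DZ → (s1, 00000, DZ)
  ε-move, top D: go to s0, push ε → (s0, 00000, Z)
  read 0, top Z: go to s1, push DZ → (s1, 0000, DZ)
  ε-move, top D: go to s0, push ε → (s0, 0000, Z)
  read 0, top Z: go to s1, push DZ → (s1, 000, DZ)
  ε-move, top D: go to s0, push ε → (s0, 000, Z)
  read 0, top Z: go to s1, push DZ → (s1, 00, DZ)
  ε-move, top D: go to s0, push ε → (s0, 00, Z)
  read 0, top Z: go to s1, push DZ → (s1, 0, DZ)
  ε-move, top D: go to s0, push ε → (s0, 0, Z)
  read 0, top Z: go to s1, push DZ → (s1, ε, DZ)
  ε-move, top D: go to s0, push ε → (s0, ε, Z)
All input consumed; state s0 ∈ F.

Accept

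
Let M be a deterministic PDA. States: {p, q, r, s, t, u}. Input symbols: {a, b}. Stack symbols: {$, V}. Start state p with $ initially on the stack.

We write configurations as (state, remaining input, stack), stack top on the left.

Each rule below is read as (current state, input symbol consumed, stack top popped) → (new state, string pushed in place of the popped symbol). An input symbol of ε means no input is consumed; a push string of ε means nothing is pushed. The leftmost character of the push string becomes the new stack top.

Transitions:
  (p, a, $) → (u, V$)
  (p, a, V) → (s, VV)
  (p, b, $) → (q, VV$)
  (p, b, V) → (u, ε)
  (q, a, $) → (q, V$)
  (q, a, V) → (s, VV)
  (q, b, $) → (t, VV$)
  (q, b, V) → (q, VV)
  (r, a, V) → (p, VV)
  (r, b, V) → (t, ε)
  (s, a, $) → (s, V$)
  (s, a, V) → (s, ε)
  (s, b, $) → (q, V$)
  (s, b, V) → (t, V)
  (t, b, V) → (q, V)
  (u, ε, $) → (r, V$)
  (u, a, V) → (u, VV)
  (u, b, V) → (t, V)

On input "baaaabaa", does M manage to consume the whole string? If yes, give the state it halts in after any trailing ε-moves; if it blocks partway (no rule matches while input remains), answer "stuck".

s

(p, baaaabaa, $)
  read b, top $: go to q, push VV$ → (q, aaaabaa, VV$)
  read a, top V: go to s, push VV → (s, aaabaa, VVV$)
  read a, top V: go to s, push ε → (s, aabaa, VV$)
  read a, top V: go to s, push ε → (s, abaa, V$)
  read a, top V: go to s, push ε → (s, baa, $)
  read b, top $: go to q, push V$ → (q, aa, V$)
  read a, top V: go to s, push VV → (s, a, VV$)
  read a, top V: go to s, push ε → (s, ε, V$)
All input consumed; M is in state s.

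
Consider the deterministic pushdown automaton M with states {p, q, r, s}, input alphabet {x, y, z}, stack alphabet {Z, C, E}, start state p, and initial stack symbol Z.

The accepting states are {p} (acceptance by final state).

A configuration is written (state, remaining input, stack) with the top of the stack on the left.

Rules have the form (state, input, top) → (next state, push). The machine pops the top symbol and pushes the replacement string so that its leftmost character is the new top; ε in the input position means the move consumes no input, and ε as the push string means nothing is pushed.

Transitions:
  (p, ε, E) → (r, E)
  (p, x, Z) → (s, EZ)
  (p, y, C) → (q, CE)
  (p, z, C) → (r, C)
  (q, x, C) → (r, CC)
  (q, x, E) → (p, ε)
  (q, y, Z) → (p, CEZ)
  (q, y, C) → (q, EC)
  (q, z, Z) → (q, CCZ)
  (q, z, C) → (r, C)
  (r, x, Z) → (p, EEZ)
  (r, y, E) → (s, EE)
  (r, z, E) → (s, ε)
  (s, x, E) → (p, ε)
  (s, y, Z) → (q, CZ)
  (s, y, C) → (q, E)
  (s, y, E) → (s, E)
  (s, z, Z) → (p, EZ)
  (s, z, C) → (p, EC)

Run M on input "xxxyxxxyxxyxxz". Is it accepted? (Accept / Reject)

Reject

(p, xxxyxxxyxxyxxz, Z) ⊢ (s, xxyxxxyxxyxxz, EZ) ⊢ (p, xyxxxyxxyxxz, Z) ⊢ (s, yxxxyxxyxxz, EZ) ⊢ (s, xxxyxxyxxz, EZ) ⊢ (p, xxyxxyxxz, Z) ⊢ (s, xyxxyxxz, EZ) ⊢ (p, yxxyxxz, Z)
No transition applies at (p, yxxyxxz, Z); input not fully consumed.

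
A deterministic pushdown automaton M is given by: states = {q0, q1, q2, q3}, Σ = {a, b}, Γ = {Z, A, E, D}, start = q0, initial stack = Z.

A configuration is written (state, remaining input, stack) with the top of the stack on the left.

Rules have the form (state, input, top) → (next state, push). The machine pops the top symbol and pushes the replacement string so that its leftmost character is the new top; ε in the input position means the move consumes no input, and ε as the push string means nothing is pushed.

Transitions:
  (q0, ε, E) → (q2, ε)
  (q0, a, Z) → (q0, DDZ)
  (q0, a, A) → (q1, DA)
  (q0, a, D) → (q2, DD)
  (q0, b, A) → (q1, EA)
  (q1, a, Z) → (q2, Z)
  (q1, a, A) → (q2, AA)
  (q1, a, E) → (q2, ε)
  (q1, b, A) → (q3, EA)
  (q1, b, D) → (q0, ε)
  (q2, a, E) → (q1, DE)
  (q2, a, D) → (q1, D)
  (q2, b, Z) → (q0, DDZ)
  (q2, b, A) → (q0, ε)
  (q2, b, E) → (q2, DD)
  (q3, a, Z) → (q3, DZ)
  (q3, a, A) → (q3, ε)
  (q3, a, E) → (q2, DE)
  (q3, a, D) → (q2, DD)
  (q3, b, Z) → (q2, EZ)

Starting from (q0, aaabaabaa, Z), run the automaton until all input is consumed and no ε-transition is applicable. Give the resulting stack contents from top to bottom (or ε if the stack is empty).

(q0, aaabaabaa, Z)
  read a, top Z: go to q0, push DDZ → (q0, aabaabaa, DDZ)
  read a, top D: go to q2, push DD → (q2, abaabaa, DDDZ)
  read a, top D: go to q1, push D → (q1, baabaa, DDDZ)
  read b, top D: go to q0, push ε → (q0, aabaa, DDZ)
  read a, top D: go to q2, push DD → (q2, abaa, DDDZ)
  read a, top D: go to q1, push D → (q1, baa, DDDZ)
  read b, top D: go to q0, push ε → (q0, aa, DDZ)
  read a, top D: go to q2, push DD → (q2, a, DDDZ)
  read a, top D: go to q1, push D → (q1, ε, DDDZ)
All input consumed in state q1 with stack DDDZ.

DDDZ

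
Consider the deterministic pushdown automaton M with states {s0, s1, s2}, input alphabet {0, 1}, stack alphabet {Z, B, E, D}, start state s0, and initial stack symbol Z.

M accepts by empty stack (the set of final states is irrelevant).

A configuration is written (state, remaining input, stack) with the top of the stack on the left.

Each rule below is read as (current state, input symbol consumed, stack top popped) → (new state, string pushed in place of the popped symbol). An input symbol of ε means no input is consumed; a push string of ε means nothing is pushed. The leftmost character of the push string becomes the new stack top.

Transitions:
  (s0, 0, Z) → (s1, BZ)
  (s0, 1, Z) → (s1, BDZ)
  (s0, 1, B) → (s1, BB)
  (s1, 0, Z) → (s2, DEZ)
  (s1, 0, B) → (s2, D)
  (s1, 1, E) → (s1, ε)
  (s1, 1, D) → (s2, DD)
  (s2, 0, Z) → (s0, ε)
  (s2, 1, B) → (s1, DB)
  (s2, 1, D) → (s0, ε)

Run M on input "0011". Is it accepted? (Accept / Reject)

(s0, 0011, Z)
  read 0, top Z: go to s1, push BZ → (s1, 011, BZ)
  read 0, top B: go to s2, push D → (s2, 11, DZ)
  read 1, top D: go to s0, push ε → (s0, 1, Z)
  read 1, top Z: go to s1, push BDZ → (s1, ε, BDZ)
All input consumed; stack is BDZ, not empty, and no further ε-move applies.

Reject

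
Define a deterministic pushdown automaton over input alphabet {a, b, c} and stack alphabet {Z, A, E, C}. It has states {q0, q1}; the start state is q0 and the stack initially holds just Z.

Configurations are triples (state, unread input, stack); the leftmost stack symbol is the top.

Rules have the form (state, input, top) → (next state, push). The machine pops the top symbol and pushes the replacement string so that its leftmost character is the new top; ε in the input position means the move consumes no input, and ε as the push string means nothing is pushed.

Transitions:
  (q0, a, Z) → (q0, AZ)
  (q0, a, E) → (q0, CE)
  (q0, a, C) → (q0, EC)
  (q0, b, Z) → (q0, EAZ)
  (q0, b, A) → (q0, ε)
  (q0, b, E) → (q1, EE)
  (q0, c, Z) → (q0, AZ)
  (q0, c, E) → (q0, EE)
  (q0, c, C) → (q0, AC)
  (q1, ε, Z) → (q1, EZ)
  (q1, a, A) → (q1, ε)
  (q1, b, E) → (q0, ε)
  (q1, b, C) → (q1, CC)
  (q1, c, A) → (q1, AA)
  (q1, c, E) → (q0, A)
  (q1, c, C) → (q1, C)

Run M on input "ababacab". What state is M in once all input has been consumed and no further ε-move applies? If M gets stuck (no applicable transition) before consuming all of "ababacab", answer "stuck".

(q0, ababacab, Z)
  read a, top Z: go to q0, push AZ → (q0, babacab, AZ)
  read b, top A: go to q0, push ε → (q0, abacab, Z)
  read a, top Z: go to q0, push AZ → (q0, bacab, AZ)
  read b, top A: go to q0, push ε → (q0, acab, Z)
  read a, top Z: go to q0, push AZ → (q0, cab, AZ)
No transition for (q0, c, top A); M blocks with input cab remaining.

stuck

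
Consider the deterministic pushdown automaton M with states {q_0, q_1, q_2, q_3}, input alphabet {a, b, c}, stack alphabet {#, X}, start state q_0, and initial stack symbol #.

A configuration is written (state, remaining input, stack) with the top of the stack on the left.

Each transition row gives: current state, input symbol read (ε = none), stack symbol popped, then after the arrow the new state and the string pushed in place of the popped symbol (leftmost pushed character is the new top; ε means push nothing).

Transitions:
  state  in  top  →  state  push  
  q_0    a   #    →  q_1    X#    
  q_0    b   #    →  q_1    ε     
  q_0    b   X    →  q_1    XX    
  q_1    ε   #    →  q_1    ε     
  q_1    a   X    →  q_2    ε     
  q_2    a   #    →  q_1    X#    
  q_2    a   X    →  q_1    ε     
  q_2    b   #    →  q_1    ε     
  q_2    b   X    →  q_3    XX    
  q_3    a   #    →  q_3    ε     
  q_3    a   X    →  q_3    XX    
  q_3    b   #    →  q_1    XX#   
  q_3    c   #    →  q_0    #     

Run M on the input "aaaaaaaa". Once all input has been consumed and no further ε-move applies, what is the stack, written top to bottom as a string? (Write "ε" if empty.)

#

(q_0, aaaaaaaa, #) ⊢ (q_1, aaaaaaa, X#) ⊢ (q_2, aaaaaa, #) ⊢ (q_1, aaaaa, X#) ⊢ (q_2, aaaa, #) ⊢ (q_1, aaa, X#) ⊢ (q_2, aa, #) ⊢ (q_1, a, X#) ⊢ (q_2, ε, #)
All input consumed in state q_2 with stack #.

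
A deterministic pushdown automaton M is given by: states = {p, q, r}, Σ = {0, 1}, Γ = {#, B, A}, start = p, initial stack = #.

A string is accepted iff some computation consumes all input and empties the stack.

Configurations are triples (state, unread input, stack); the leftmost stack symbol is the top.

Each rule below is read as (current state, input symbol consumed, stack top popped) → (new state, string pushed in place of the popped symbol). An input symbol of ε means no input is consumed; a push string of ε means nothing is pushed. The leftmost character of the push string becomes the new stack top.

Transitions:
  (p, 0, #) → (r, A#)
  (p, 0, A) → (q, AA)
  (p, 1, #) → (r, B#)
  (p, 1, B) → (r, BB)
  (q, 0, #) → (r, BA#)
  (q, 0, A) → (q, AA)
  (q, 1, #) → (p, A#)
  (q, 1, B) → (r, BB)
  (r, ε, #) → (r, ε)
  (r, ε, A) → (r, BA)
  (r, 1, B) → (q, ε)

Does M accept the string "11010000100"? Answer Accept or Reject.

Reject

(p, 11010000100, #)
  read 1, top #: go to r, push B# → (r, 1010000100, B#)
  read 1, top B: go to q, push ε → (q, 010000100, #)
  read 0, top #: go to r, push BA# → (r, 10000100, BA#)
  read 1, top B: go to q, push ε → (q, 0000100, A#)
  read 0, top A: go to q, push AA → (q, 000100, AA#)
  read 0, top A: go to q, push AA → (q, 00100, AAA#)
  read 0, top A: go to q, push AA → (q, 0100, AAAA#)
  read 0, top A: go to q, push AA → (q, 100, AAAAA#)
No transition applies at (q, 100, AAAAA#); input not fully consumed.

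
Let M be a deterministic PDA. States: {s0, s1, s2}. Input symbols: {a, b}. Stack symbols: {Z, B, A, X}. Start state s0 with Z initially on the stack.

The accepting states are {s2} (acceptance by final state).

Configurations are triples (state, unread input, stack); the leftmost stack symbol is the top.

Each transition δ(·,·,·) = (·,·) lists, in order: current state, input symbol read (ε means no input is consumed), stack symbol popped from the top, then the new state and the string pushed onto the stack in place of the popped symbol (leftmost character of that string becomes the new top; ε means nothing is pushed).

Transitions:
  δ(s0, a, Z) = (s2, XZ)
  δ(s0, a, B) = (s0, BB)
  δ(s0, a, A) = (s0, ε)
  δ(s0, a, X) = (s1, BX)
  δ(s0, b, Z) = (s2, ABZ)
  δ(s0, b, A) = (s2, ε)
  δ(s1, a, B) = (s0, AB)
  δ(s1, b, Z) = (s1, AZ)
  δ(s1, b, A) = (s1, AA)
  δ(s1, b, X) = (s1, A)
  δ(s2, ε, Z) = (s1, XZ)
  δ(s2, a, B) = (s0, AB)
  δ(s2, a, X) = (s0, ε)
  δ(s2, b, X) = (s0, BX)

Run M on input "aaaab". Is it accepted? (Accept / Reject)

Accept

(s0, aaaab, Z)
  read a, top Z: go to s2, push XZ → (s2, aaab, XZ)
  read a, top X: go to s0, push ε → (s0, aab, Z)
  read a, top Z: go to s2, push XZ → (s2, ab, XZ)
  read a, top X: go to s0, push ε → (s0, b, Z)
  read b, top Z: go to s2, push ABZ → (s2, ε, ABZ)
All input consumed; state s2 ∈ F.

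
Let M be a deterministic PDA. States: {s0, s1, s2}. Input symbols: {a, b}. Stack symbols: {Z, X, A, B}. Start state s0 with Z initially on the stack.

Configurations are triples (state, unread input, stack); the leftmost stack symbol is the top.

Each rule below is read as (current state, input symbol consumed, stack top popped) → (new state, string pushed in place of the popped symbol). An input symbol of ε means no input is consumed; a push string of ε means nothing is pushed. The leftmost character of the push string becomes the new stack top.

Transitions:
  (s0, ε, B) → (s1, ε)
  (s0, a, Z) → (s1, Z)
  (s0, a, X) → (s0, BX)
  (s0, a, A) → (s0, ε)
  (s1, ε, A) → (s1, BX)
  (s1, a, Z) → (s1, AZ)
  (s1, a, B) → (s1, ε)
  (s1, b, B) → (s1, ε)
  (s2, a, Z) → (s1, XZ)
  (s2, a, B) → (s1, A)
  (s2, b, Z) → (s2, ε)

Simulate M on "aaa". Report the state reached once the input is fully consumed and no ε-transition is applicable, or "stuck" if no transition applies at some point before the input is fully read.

s1

(s0, aaa, Z)
  read a, top Z: go to s1, push Z → (s1, aa, Z)
  read a, top Z: go to s1, push AZ → (s1, a, AZ)
  ε-move, top A: go to s1, push BX → (s1, a, BXZ)
  read a, top B: go to s1, push ε → (s1, ε, XZ)
All input consumed; M is in state s1.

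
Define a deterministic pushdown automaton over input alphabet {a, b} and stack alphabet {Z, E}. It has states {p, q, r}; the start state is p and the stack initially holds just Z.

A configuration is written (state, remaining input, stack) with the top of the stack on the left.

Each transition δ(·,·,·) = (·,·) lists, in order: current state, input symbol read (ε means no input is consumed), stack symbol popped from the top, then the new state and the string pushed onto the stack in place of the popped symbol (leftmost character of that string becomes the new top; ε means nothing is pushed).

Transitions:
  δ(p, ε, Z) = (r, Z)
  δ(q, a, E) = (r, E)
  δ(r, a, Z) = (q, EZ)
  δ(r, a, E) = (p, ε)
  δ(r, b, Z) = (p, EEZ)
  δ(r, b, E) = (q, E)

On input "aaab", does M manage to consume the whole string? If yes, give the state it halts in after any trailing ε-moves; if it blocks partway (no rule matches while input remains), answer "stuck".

(p, aaab, Z)
  ε-move, top Z: go to r, push Z → (r, aaab, Z)
  read a, top Z: go to q, push EZ → (q, aab, EZ)
  read a, top E: go to r, push E → (r, ab, EZ)
  read a, top E: go to p, push ε → (p, b, Z)
  ε-move, top Z: go to r, push Z → (r, b, Z)
  read b, top Z: go to p, push EEZ → (p, ε, EEZ)
All input consumed; M is in state p.

p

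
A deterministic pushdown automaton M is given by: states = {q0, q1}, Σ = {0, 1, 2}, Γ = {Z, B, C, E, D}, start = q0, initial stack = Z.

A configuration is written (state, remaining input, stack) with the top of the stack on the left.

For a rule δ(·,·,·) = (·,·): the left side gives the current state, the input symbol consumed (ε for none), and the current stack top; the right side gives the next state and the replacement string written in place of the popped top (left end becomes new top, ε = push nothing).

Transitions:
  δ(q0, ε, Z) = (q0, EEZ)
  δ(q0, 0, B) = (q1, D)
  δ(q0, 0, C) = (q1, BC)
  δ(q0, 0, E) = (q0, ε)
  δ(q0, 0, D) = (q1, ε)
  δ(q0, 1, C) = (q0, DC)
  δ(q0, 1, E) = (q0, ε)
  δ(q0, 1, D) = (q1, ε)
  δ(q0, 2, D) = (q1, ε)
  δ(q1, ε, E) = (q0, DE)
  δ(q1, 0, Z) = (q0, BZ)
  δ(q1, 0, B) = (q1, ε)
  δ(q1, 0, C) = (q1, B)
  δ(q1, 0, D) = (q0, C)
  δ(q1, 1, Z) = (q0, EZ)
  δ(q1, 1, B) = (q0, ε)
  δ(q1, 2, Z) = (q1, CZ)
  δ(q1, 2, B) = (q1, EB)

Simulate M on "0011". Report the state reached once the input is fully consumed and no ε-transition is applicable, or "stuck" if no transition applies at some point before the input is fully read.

q0

(q0, 0011, Z)
  ε-move, top Z: go to q0, push EEZ → (q0, 0011, EEZ)
  read 0, top E: go to q0, push ε → (q0, 011, EZ)
  read 0, top E: go to q0, push ε → (q0, 11, Z)
  ε-move, top Z: go to q0, push EEZ → (q0, 11, EEZ)
  read 1, top E: go to q0, push ε → (q0, 1, EZ)
  read 1, top E: go to q0, push ε → (q0, ε, Z)
  ε-move, top Z: go to q0, push EEZ → (q0, ε, EEZ)
All input consumed; M is in state q0.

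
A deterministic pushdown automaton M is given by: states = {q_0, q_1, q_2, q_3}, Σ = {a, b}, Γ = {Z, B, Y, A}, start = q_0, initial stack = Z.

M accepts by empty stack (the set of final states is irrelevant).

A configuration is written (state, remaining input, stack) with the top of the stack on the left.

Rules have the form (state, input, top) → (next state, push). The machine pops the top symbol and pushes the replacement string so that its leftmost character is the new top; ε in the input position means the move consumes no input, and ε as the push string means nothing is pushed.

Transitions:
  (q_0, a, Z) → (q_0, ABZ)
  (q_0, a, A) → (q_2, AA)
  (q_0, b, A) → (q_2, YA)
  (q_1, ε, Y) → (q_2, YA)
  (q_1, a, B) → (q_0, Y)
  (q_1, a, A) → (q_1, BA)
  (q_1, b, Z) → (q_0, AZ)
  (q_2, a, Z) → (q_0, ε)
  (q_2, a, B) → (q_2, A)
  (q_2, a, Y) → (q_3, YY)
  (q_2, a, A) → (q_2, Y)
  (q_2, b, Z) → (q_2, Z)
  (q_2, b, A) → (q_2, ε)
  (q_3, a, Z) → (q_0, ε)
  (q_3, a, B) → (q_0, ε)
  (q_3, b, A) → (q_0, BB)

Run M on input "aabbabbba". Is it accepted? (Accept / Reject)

(q_0, aabbabbba, Z)
  read a, top Z: go to q_0, push ABZ → (q_0, abbabbba, ABZ)
  read a, top A: go to q_2, push AA → (q_2, bbabbba, AABZ)
  read b, top A: go to q_2, push ε → (q_2, babbba, ABZ)
  read b, top A: go to q_2, push ε → (q_2, abbba, BZ)
  read a, top B: go to q_2, push A → (q_2, bbba, AZ)
  read b, top A: go to q_2, push ε → (q_2, bba, Z)
  read b, top Z: go to q_2, push Z → (q_2, ba, Z)
  read b, top Z: go to q_2, push Z → (q_2, a, Z)
  read a, top Z: go to q_0, push ε → (q_0, ε, ε)
All input consumed and the stack is empty.

Accept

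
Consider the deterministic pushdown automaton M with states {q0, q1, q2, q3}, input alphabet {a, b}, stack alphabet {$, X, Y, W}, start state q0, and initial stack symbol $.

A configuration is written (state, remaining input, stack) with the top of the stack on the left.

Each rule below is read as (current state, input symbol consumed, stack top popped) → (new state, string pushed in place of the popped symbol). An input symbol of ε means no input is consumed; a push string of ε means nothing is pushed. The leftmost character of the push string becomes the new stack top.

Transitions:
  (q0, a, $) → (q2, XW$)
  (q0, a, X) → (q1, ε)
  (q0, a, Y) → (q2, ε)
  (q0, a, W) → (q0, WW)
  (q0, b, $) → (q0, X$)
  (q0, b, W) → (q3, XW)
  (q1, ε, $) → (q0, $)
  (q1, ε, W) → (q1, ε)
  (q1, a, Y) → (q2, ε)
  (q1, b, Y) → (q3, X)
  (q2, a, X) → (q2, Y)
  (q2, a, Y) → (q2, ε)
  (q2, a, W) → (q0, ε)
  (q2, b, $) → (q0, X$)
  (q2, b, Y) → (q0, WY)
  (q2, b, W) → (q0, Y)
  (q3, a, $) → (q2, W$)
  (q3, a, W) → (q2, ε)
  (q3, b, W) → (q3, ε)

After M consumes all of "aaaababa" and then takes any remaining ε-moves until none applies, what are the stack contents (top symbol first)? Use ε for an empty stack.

(q0, aaaababa, $)
  read a, top $: go to q2, push XW$ → (q2, aaababa, XW$)
  read a, top X: go to q2, push Y → (q2, aababa, YW$)
  read a, top Y: go to q2, push ε → (q2, ababa, W$)
  read a, top W: go to q0, push ε → (q0, baba, $)
  read b, top $: go to q0, push X$ → (q0, aba, X$)
  read a, top X: go to q1, push ε → (q1, ba, $)
  ε-move, top $: go to q0, push $ → (q0, ba, $)
  read b, top $: go to q0, push X$ → (q0, a, X$)
  read a, top X: go to q1, push ε → (q1, ε, $)
  ε-move, top $: go to q0, push $ → (q0, ε, $)
All input consumed in state q0 with stack $.

$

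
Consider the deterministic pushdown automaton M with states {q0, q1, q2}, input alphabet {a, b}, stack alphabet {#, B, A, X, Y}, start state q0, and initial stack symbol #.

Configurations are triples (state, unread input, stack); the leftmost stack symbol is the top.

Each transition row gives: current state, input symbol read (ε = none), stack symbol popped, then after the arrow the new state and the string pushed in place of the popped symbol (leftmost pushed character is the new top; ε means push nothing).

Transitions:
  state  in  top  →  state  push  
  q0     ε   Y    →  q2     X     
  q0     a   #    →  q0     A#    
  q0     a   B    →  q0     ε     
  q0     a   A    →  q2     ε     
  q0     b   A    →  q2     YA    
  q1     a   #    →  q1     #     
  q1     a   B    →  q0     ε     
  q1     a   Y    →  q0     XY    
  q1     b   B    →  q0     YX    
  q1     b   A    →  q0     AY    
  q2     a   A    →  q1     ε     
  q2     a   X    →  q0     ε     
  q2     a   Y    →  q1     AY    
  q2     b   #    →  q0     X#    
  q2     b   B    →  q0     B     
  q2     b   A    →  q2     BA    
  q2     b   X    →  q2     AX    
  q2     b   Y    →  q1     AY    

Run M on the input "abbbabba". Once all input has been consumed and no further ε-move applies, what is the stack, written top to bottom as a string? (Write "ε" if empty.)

YYYA#

(q0, abbbabba, #)
  read a, top #: go to q0, push A# → (q0, bbbabba, A#)
  read b, top A: go to q2, push YA → (q2, bbabba, YA#)
  read b, top Y: go to q1, push AY → (q1, babba, AYA#)
  read b, top A: go to q0, push AY → (q0, abba, AYYA#)
  read a, top A: go to q2, push ε → (q2, bba, YYA#)
  read b, top Y: go to q1, push AY → (q1, ba, AYYA#)
  read b, top A: go to q0, push AY → (q0, a, AYYYA#)
  read a, top A: go to q2, push ε → (q2, ε, YYYA#)
All input consumed in state q2 with stack YYYA#.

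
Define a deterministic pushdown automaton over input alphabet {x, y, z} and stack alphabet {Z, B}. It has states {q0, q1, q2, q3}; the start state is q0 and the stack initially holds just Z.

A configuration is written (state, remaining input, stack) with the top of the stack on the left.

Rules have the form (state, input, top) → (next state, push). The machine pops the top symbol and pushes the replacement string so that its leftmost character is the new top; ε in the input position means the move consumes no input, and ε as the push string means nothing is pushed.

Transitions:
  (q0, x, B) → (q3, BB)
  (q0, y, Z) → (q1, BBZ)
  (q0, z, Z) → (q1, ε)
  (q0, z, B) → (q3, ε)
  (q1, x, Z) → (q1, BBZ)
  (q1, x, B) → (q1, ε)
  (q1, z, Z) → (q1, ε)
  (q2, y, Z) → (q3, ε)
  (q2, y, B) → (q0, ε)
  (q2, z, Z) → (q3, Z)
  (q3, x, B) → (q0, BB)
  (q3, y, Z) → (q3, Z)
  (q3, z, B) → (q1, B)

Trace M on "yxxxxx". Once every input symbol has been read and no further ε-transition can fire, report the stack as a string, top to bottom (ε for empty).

(q0, yxxxxx, Z) ⊢ (q1, xxxxx, BBZ) ⊢ (q1, xxxx, BZ) ⊢ (q1, xxx, Z) ⊢ (q1, xx, BBZ) ⊢ (q1, x, BZ) ⊢ (q1, ε, Z)
All input consumed in state q1 with stack Z.

Z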